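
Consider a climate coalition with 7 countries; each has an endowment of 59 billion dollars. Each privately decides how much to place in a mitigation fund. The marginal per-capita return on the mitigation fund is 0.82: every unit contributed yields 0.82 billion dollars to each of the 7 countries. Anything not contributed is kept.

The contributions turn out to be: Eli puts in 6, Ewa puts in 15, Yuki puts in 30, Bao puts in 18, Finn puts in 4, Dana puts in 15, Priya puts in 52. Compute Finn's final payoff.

Total contributed: 6 + 15 + 30 + 18 + 4 + 15 + 52 = 140.
Each receives 0.82 × 140 = 114.80 from the mitigation fund.
Finn keeps 59 − 4 = 55, so Finn's payoff is 55 + 114.80 = 169.80.

169.80 billion dollars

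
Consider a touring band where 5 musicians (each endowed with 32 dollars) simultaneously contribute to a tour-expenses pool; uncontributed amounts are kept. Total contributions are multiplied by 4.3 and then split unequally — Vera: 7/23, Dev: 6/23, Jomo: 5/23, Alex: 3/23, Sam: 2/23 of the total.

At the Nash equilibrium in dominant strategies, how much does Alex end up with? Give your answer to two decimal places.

A player with share s gets back 4.3·s per unit contributed, so full contribution is dominant for anyone with s > 1/4.3 = 0.2326 and zero contribution is dominant for anyone below.
Vera and Dev clear that bar, contributing 32 each; the remaining 3 contribute 0. Total contributed: 64.
Alex keeps 32 and receives 4.3 × 64 × 3/23 = 35.90 from the tour-expenses pool, for a payoff of 67.90.

67.90 dollars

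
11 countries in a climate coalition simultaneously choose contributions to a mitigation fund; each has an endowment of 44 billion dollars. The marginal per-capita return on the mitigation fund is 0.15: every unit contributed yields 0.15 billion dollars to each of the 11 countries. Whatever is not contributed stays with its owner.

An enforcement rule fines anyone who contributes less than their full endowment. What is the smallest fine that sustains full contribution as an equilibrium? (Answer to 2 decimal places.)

Given the others contribute fully, the best deviation is to contribute 0 (any partial contribution still incurs the fine and gives up units whose private return 0.15 is below 1).
Deviating from 44 to 0 saves 44 billion dollars but forfeits the deviator's share of the drop in the mitigation fund: 0.15 × 44 = 6.60.
So the deviation gain is 44 − 6.60 = 37.40, and the fine must be at least 37.40 billion dollars to wipe it out.

37.40 billion dollars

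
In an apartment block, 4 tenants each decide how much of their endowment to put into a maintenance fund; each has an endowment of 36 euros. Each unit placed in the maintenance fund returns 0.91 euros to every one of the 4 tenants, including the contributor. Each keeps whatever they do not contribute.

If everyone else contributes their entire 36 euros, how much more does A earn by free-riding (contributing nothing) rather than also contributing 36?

Switching from a contribution of 36 to 0 lets A keep an extra 36 euros, but lowers the maintenance fund by 36, which costs A their own share of that drop: 0.91 × 36 = 32.76.
Net gain = 36 − 32.76 = 3.24. The private return per contributed unit (0.91) is below 1, so free-riding is indeed the best response regardless of what the others do.

3.24 euros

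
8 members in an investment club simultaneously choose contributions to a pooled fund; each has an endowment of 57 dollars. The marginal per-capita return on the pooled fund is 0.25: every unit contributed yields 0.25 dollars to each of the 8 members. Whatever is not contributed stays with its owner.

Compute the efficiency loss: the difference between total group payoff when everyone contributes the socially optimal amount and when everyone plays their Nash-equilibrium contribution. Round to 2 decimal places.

456.00 dollars

The private return per contributed unit is 0.25 < 1, so contributing 0 is dominant for every player. At the Nash equilibrium everyone keeps their 57, and the group total is 8 × 57 = 456.
Each contributed unit returns 2.000 to the group as a whole (0.25 to each of 8 players), which exceeds 1, so the social optimum is full contribution: group total = 2.000 × 456 = 912.00.
Efficiency loss = 912.00 − 456 = 456.00.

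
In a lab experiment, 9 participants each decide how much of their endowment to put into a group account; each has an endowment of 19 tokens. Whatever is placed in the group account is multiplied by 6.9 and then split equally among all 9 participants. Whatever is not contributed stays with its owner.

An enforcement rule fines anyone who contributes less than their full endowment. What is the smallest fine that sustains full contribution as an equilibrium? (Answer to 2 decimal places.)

Given the others contribute fully, the best deviation is to contribute 0 (any partial contribution still incurs the fine and gives up units whose private return 0.7667 is below 1).
Deviating from 19 to 0 saves 19 tokens but forfeits the deviator's share of the drop in the group account: 6.9/9 × 19 = 14.57.
So the deviation gain is 19 − 14.57 = 4.43, and the fine must be at least 4.43 tokens to wipe it out.

4.43 tokens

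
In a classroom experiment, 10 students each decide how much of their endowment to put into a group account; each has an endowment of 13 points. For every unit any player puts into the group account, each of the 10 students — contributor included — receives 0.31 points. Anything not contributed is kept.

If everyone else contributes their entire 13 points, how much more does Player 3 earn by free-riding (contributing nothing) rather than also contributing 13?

Switching from a contribution of 13 to 0 lets Player 3 keep an extra 13 points, but lowers the group account by 13, which costs Player 3 their own share of that drop: 0.31 × 13 = 4.03.
Net gain = 13 − 4.03 = 8.97. The private return per contributed unit (0.31) is below 1, so free-riding is indeed the best response regardless of what the others do.

8.97 points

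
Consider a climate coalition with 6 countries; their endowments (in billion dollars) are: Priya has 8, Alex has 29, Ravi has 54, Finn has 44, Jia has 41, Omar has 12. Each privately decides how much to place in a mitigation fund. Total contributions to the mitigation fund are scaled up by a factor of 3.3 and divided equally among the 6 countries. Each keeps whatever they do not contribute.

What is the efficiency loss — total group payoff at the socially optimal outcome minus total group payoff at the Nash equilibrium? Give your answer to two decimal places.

432.40 billion dollars

The private return per contributed unit is 3.3/6 = 0.5500 < 1 for every player regardless of endowment, so the Nash equilibrium is zero contribution and the group total is Σ E_j = 8 + 29 + 54 + 44 + 41 + 12 = 188.
Each contributed unit returns 3.300 to the group, so the social optimum is full contribution by everyone: group total = 3.300 × 188 = 620.40.
Efficiency loss = (3.300 − 1) × 188 = 432.40.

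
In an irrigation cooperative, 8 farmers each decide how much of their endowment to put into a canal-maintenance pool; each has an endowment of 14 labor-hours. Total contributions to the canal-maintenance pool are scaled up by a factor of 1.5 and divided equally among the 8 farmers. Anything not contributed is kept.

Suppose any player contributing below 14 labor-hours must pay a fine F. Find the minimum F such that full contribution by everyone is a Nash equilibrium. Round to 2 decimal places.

Given the others contribute fully, the best deviation is to contribute 0 (any partial contribution still incurs the fine and gives up units whose private return 0.1875 is below 1).
Deviating from 14 to 0 saves 14 labor-hours but forfeits the deviator's share of the drop in the canal-maintenance pool: 1.5/8 × 14 = 2.62.
So the deviation gain is 14 − 2.62 = 11.38, and the fine must be at least 11.38 labor-hours to wipe it out.

11.38 labor-hours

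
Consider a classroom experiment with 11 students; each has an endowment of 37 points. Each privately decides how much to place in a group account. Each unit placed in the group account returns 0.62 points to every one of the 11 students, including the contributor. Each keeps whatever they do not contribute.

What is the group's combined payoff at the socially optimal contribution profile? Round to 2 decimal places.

Each contributed unit returns 6.820 to the group as a whole (0.62 to each of 11 players), which exceeds 1, so the social optimum is full contribution: group total = 6.820 × 407 = 2775.74.

2775.74 points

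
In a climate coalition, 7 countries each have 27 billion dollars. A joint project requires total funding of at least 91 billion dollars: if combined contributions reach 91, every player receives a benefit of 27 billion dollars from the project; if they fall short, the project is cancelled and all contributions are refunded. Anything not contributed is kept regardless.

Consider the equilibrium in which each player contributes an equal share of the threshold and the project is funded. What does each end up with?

Equal share of the threshold: 91/7 = 13.
At this profile no one gains by cutting their contribution: any cut drops the total below 91, the project is cancelled, contributions are refunded, and the deviator ends with 27, which is less than 27 − 13 + 27 = 41. Contributing more than 13 just wastes the excess. So contributing exactly 13 is a best response.
Each player's payoff: 27 − 13 + 27 = 41.

41 billion dollars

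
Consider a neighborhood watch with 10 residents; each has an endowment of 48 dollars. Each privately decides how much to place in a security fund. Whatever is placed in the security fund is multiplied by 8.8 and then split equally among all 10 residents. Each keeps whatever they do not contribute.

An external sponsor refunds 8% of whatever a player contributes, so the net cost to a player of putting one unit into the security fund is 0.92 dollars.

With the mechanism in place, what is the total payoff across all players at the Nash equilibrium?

480.00 dollars

Even with the mechanism, each unit contributed returns only (8.8/10) / 0.92 = 0.9565 per unit of net cost, so contributing nothing is still dominant.
Everyone keeps their endowment and the group total is 10 × 48 = 480.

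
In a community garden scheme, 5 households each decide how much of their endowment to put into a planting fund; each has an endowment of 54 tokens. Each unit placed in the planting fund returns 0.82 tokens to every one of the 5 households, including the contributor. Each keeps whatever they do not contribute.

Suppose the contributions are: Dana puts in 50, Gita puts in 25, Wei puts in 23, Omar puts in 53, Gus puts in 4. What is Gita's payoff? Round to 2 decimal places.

156.10 tokens

Total contributed: 50 + 25 + 23 + 53 + 4 = 155.
Each receives 0.82 × 155 = 127.10 from the planting fund.
Gita keeps 54 − 25 = 29, so Gita's payoff is 29 + 127.10 = 156.10.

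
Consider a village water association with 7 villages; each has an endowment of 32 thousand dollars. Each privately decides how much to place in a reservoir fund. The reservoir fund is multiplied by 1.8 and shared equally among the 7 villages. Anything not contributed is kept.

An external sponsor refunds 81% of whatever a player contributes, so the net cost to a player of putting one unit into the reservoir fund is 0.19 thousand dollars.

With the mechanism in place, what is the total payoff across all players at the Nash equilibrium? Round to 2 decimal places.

584.64 thousand dollars

With the mechanism, a contributed unit returns (1.8/7) / 0.19 = 1.3534 per unit of net cost to the contributor — now above 1 — so contributing fully is weakly dominant for every player.
So the Nash equilibrium is full contribution by all 7; the group earns 7 × (32 × 0.81 + 1.8 × 32) = 584.64.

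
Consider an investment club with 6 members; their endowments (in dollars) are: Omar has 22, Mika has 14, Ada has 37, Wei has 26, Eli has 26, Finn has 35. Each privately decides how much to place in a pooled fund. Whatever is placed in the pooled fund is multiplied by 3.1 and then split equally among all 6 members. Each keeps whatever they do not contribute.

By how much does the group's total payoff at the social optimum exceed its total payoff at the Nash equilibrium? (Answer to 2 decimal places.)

336.00 dollars

The private return per contributed unit is 3.1/6 = 0.5167 < 1 for every player regardless of endowment, so the Nash equilibrium is zero contribution and the group total is Σ E_j = 22 + 14 + 37 + 26 + 26 + 35 = 160.
Each contributed unit returns 3.100 to the group, so the social optimum is full contribution by everyone: group total = 3.100 × 160 = 496.00.
Efficiency loss = (3.100 − 1) × 160 = 336.00.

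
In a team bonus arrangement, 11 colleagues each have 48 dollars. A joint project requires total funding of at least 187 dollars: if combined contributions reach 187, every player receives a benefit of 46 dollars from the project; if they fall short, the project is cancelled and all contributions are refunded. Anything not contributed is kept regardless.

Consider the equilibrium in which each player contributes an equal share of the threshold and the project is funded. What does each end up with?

Equal share of the threshold: 187/11 = 17.
At this profile no one gains by cutting their contribution: any cut drops the total below 187, the project is cancelled, contributions are refunded, and the deviator ends with 48, which is less than 48 − 17 + 46 = 77. Contributing more than 17 just wastes the excess. So contributing exactly 17 is a best response.
Each player's payoff: 48 − 17 + 46 = 77.

77 dollars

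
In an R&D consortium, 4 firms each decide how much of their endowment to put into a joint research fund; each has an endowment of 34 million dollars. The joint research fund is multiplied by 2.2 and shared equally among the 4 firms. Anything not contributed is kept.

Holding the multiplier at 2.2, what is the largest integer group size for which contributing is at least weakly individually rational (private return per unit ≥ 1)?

2

Private return per unit is 2.2/(group size), which is ≥ 1 whenever the group size is ≤ 2.2.
The largest such integer is 2.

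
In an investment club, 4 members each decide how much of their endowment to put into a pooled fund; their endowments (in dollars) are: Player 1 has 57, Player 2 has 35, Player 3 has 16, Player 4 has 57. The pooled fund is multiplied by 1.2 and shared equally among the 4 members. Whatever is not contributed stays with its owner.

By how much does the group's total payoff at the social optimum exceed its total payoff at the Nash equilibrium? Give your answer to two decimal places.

The private return per contributed unit is 1.2/4 = 0.3000 < 1 for every player regardless of endowment, so the Nash equilibrium is zero contribution and the group total is Σ E_j = 57 + 35 + 16 + 57 = 165.
Each contributed unit returns 1.200 to the group, so the social optimum is full contribution by everyone: group total = 1.200 × 165 = 198.00.
Efficiency loss = (1.200 − 1) × 165 = 33.00.

33.00 dollars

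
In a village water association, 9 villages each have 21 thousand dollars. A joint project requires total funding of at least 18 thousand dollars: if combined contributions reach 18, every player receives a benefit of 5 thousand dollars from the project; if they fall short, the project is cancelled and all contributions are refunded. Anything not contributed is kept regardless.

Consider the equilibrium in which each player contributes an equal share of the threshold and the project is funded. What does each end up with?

24 thousand dollars

Equal share of the threshold: 18/9 = 2.
At this profile no one gains by cutting their contribution: any cut drops the total below 18, the project is cancelled, contributions are refunded, and the deviator ends with 21, which is less than 21 − 2 + 5 = 24. Contributing more than 2 just wastes the excess. So contributing exactly 2 is a best response.
Each player's payoff: 21 − 2 + 5 = 24.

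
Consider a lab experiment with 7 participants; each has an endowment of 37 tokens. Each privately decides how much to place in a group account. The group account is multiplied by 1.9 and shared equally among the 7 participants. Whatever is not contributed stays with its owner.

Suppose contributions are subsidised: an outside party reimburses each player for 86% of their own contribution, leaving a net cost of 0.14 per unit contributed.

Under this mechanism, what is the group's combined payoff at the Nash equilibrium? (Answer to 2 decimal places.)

With the mechanism, a contributed unit returns (1.9/7) / 0.14 = 1.9388 per unit of net cost to the contributor — now above 1 — so contributing fully is weakly dominant for every player.
At the Nash equilibrium everyone contributes 37. Group total payoff = 7 × (37 × 0.86 + 1.9 × 37) = 714.84.

714.84 tokens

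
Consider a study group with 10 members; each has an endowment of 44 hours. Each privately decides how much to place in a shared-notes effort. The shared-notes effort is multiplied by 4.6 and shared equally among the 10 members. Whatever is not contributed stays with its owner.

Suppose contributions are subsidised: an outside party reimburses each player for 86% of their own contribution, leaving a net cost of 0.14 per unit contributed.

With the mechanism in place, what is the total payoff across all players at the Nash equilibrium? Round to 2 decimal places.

2402.40 hours

With the mechanism, a contributed unit returns (4.6/10) / 0.14 = 3.2857 per unit of net cost to the contributor — now above 1 — so contributing fully is weakly dominant for every player.
At the Nash equilibrium everyone contributes 44. Group total payoff = 10 × (44 × 0.86 + 4.6 × 44) = 2402.40.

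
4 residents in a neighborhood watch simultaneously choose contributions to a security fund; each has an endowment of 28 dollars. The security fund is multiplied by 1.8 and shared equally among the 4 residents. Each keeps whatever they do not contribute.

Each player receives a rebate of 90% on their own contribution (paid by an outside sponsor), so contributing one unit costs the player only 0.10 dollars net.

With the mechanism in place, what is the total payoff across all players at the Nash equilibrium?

With the mechanism, a contributed unit returns (1.8/4) / 0.10 = 4.5000 per unit of net cost to the contributor — now above 1 — so contributing fully is weakly dominant for every player.
At the Nash equilibrium everyone contributes 28. Group total payoff = 4 × (28 × 0.90 + 1.8 × 28) = 302.40.

302.40 dollars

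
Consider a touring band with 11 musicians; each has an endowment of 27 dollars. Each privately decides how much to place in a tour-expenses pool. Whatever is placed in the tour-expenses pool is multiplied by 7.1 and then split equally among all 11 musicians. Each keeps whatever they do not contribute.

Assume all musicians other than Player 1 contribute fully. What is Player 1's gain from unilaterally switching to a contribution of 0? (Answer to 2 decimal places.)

9.57 dollars

Switching from a contribution of 27 to 0 lets Player 1 keep an extra 27 dollars, but lowers the tour-expenses pool by 27, which costs Player 1 their own share of that drop: 7.1/11 × 27 = 17.43.
Net gain = 27 − 17.43 = 9.57. The private return per contributed unit (0.6455) is below 1, so free-riding is indeed the best response regardless of what the others do.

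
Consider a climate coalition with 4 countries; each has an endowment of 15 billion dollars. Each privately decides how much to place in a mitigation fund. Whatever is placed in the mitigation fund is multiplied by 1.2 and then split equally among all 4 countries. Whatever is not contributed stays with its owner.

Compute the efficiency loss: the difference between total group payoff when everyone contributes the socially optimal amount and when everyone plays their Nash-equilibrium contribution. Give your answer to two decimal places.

Each contributed unit returns 1.2/4 = 0.3000 to its contributor — below 1 — so contributing 0 is dominant for every player. At the Nash equilibrium everyone keeps their 15, and the group total is 4 × 15 = 60.
Each contributed unit returns 1.200 to the group as a whole (0.3000 to each of 4 players), which exceeds 1, so the social optimum is full contribution: group total = 1.200 × 60 = 72.00.
Efficiency loss = 72.00 − 60 = 12.00.

12.00 billion dollars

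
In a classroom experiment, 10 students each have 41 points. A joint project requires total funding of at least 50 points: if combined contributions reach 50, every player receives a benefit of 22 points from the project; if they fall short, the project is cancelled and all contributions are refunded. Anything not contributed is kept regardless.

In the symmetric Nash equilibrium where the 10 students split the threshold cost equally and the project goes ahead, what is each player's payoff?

58 points

Equal share of the threshold: 50/10 = 5.
At this profile no one gains by cutting their contribution: any cut drops the total below 50, the project is cancelled, contributions are refunded, and the deviator ends with 41, which is less than 41 − 5 + 22 = 58. Contributing more than 5 just wastes the excess. So contributing exactly 5 is a best response.
Each player's payoff: 41 − 5 + 22 = 58.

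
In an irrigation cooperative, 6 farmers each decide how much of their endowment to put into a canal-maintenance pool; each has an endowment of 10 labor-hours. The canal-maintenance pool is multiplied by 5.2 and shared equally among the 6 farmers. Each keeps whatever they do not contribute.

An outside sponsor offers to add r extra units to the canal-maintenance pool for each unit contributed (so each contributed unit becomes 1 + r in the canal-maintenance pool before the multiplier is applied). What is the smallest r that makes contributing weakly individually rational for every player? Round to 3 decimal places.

0.154

With matching at rate r, one contributed unit becomes (1 + r) in the canal-maintenance pool and returns 5.2 × (1 + r) / 6 to the contributor.
Setting this equal to 1: 1 + r = 6/5.2 = 1.1538.
So the minimum matching rate is r = 1.1538 − 1 = 0.154.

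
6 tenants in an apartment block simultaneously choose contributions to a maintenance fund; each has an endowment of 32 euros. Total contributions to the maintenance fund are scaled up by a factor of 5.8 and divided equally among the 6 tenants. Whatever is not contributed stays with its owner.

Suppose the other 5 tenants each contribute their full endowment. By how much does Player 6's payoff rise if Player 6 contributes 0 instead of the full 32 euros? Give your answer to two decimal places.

1.07 euros

Switching from a contribution of 32 to 0 lets Player 6 keep an extra 32 euros, but lowers the maintenance fund by 32, which costs Player 6 their own share of that drop: 5.8/6 × 32 = 30.93.
Net gain = 32 − 30.93 = 1.07. The private return per contributed unit (0.9667) is below 1, so free-riding is indeed the best response regardless of what the others do.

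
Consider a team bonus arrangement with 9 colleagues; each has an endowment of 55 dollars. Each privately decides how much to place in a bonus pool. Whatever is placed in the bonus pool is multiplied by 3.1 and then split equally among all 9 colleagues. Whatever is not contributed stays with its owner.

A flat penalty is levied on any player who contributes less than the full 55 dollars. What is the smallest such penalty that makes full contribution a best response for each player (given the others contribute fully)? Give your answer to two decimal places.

36.06 dollars

Given the others contribute fully, the best deviation is to contribute 0 (any partial contribution still incurs the fine and gives up units whose private return 0.3444 is below 1).
Deviating from 55 to 0 saves 55 dollars but forfeits the deviator's share of the drop in the bonus pool: 3.1/9 × 55 = 18.94.
So the deviation gain is 55 − 18.94 = 36.06, and the fine must be at least 36.06 dollars to wipe it out.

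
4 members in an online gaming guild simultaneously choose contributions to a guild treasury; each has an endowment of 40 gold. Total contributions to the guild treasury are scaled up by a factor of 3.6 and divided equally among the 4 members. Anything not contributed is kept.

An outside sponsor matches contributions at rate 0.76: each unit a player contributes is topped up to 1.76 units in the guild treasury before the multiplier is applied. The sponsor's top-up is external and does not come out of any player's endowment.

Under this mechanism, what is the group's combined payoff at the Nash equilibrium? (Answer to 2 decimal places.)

The effective private return per unit is now 3.6 × 1.76 / 4 = 1.5840 > 1, so every player's dominant strategy flips to full contribution.
At the Nash equilibrium everyone contributes 40. Group total payoff = 3.6 × 1.76 × 160 = 1013.76.

1013.76 gold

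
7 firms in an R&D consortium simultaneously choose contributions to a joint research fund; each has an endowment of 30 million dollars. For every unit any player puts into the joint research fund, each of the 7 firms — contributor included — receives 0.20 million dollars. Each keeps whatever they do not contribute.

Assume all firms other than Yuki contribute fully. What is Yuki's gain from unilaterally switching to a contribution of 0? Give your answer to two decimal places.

24.00 million dollars

Switching from a contribution of 30 to 0 lets Yuki keep an extra 30 million dollars, but lowers the joint research fund by 30, which costs Yuki their own share of that drop: 0.20 × 30 = 6.00.
Net gain = 30 − 6.00 = 24.00. The private return per contributed unit (0.20) is below 1, so free-riding is indeed the best response regardless of what the others do.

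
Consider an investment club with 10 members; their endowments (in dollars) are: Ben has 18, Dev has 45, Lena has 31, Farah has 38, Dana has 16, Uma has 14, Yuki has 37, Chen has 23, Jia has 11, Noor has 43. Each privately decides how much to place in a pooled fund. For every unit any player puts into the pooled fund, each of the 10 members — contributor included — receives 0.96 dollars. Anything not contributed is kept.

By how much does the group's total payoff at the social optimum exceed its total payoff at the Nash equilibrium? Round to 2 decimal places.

2373.60 dollars

The private return per contributed unit is 0.96 < 1 for everyone, so the Nash equilibrium is zero contribution and the group total is Σ E_j = 18 + 45 + 31 + 38 + 16 + 14 + 37 + 23 + 11 + 43 = 276.
Each contributed unit returns 9.600 to the group, so the social optimum is full contribution by everyone: group total = 9.600 × 276 = 2649.60.
Efficiency loss = (9.600 − 1) × 276 = 2373.60.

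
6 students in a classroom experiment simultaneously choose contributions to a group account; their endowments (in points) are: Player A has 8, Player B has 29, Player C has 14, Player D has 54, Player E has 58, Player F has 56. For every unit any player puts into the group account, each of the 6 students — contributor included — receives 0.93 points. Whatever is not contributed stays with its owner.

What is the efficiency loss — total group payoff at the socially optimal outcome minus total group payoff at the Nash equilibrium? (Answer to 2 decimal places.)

1003.02 points

The private return per contributed unit is 0.93 < 1 for everyone, so the Nash equilibrium is zero contribution and the group total is Σ E_j = 8 + 29 + 14 + 54 + 58 + 56 = 219.
Each contributed unit returns 5.580 to the group, so the social optimum is full contribution by everyone: group total = 5.580 × 219 = 1222.02.
Efficiency loss = (5.580 − 1) × 219 = 1003.02.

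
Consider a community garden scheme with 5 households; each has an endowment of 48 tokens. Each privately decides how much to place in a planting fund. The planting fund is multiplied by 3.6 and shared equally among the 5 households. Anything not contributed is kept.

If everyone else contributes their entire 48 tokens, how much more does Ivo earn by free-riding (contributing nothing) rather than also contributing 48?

Switching from a contribution of 48 to 0 lets Ivo keep an extra 48 tokens, but lowers the planting fund by 48, which costs Ivo their own share of that drop: 3.6/5 × 48 = 34.56.
Net gain = 48 − 34.56 = 13.44. The private return per contributed unit (0.7200) is below 1, so free-riding is indeed the best response regardless of what the others do.

13.44 tokens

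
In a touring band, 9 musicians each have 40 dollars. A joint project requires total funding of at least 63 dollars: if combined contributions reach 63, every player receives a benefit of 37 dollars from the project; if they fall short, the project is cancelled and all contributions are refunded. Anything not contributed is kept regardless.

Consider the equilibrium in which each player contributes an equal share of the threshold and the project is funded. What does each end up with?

Equal share of the threshold: 63/9 = 7.
At this profile no one gains by cutting their contribution: any cut drops the total below 63, the project is cancelled, contributions are refunded, and the deviator ends with 40, which is less than 40 − 7 + 37 = 70. Contributing more than 7 just wastes the excess. So contributing exactly 7 is a best response.
Each player's payoff: 40 − 7 + 37 = 70.

70 dollars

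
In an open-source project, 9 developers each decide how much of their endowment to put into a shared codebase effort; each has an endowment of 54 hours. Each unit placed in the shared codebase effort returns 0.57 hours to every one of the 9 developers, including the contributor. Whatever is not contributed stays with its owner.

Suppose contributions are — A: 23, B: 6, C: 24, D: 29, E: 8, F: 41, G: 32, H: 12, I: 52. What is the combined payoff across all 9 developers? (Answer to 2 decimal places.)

1423.51 hours

Total contributed: 23 + 6 + 24 + 29 + 8 + 41 + 32 + 12 + 52 = 227; total kept: 9 × 54 − 227 = 259.
The shared codebase effort pays out 0.57 × 9 × 227 = 1164.51 in aggregate.
Group total = 259 + 1164.51 = 1423.51.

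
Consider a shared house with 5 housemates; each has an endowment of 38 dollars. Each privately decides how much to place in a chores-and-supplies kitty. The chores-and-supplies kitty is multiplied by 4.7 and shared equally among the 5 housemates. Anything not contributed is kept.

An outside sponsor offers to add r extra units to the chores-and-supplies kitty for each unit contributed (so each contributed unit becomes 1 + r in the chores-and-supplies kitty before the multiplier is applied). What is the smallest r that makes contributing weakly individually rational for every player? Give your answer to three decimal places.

0.064

With matching at rate r, one contributed unit becomes (1 + r) in the chores-and-supplies kitty and returns 4.7 × (1 + r) / 5 to the contributor.
Setting this equal to 1: 1 + r = 5/4.7 = 1.0638.
So the minimum matching rate is r = 1.0638 − 1 = 0.064.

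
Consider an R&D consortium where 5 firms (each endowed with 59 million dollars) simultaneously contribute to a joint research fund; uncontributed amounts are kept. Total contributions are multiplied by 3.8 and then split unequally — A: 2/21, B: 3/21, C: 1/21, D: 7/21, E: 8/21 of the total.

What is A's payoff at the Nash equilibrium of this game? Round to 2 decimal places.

101.70 million dollars

Each unit j contributes comes back to j as 3.8 × (j's share), so j prefers to contribute only if that share exceeds 1/3.8 = 0.2632; otherwise keeping the unit dominates.
The shares above 0.2632 belong to D and E, contributing 59 each; the remaining 3 contribute 0. Total contributed: 118.
A keeps 59 and receives 3.8 × 118 × 2/21 = 42.70 from the joint research fund, for a payoff of 101.70.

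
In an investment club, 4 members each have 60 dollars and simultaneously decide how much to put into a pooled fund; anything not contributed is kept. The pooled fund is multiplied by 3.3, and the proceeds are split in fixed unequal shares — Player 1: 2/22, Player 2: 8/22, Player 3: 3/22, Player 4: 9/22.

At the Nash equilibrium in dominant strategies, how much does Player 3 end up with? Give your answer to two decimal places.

114.00 dollars

A player with share s gets back 3.3·s per unit contributed, so full contribution is dominant for anyone with s > 1/3.3 = 0.3030 and zero contribution is dominant for anyone below.
The shares above 0.3030 belong to Player 2 and Player 4, contributing 60 each; the remaining 2 contribute 0. Total contributed: 120.
Player 3 keeps 60 and receives 3.3 × 120 × 3/22 = 54.00 from the pooled fund, for a payoff of 114.00.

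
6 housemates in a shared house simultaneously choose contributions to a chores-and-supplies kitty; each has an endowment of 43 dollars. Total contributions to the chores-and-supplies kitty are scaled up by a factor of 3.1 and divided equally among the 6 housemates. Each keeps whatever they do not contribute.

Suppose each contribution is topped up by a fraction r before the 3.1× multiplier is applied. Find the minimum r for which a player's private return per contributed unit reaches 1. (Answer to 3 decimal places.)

With matching at rate r, one contributed unit becomes (1 + r) in the chores-and-supplies kitty and returns 3.1 × (1 + r) / 6 to the contributor.
Setting this equal to 1: 1 + r = 6/3.1 = 1.9355.
So the minimum matching rate is r = 1.9355 − 1 = 0.935.

0.935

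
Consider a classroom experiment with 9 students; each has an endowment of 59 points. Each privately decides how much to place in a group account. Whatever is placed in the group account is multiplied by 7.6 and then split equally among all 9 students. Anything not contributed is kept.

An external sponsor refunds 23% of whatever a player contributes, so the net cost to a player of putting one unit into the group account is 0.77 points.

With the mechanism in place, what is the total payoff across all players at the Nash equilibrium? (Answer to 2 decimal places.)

Under the mechanism each unit contributed yields (7.6/9) / 0.77 = 1.0967 back to its contributor per unit of net cost, which exceeds 1, making full contribution the dominant choice for everyone.
At the Nash equilibrium everyone contributes 59. Group total payoff = 9 × (59 × 0.23 + 7.6 × 59) = 4157.73.

4157.73 points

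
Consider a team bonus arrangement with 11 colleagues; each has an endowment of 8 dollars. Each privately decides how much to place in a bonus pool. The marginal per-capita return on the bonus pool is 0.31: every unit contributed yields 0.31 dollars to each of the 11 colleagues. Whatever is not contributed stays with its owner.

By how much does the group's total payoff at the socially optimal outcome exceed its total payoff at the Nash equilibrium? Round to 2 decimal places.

212.08 dollars

The private return per contributed unit is 0.31 < 1, so contributing 0 is dominant for every player. At the Nash equilibrium everyone keeps their 8, and the group total is 11 × 8 = 88.
Each contributed unit returns 3.410 to the group as a whole (0.31 to each of 11 players), which exceeds 1, so the social optimum is full contribution: group total = 3.410 × 88 = 300.08.
Efficiency loss = 300.08 − 88 = 212.08.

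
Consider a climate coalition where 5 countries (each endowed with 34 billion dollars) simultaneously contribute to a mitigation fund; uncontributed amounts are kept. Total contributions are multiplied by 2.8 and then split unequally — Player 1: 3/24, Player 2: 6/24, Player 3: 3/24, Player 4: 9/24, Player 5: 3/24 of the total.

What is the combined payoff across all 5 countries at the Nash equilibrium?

For player j, contributing a unit is worthwhile iff 2.8 × (j's share) ≥ 1, i.e. iff j's share is at least 0.3571.
Only Player 4 (9/24) clears that bar, contributing 34; the remaining 4 contribute 0. Total contributed: 34.
The mitigation fund pays out 2.8 × 34 = 95.20 in total (split across the unequal shares, but the aggregate is all that matters for the group sum).
The 4 free-riders keep 34 each, adding 136. Group total = 136 + 95.20 = 231.20.

231.20 billion dollars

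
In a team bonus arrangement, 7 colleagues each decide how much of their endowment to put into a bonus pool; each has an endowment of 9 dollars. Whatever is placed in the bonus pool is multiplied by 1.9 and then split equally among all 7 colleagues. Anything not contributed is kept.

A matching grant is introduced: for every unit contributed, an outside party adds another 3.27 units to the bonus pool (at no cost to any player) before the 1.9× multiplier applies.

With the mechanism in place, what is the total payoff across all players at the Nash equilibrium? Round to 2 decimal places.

Under the mechanism each unit contributed yields 1.9 × 4.27 / 7 = 1.1590 back to its contributor per unit of net cost, which exceeds 1, making full contribution the dominant choice for everyone.
So the Nash equilibrium is full contribution by all 7; the group earns 1.9 × 4.27 × 63 = 511.12.

511.12 dollars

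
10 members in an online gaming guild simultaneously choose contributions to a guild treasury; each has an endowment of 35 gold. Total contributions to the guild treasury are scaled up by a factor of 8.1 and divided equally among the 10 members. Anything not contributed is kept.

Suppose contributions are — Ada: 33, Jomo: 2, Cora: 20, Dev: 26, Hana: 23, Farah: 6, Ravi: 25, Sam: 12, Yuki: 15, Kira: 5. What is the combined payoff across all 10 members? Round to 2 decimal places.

1535.70 gold

Total contributed: 33 + 2 + 20 + 26 + 23 + 6 + 25 + 12 + 15 + 5 = 167; total kept: 10 × 35 − 167 = 183.
The guild treasury pays out 8.1 × 167 = 1352.70 in aggregate.
Group total = 183 + 1352.70 = 1535.70.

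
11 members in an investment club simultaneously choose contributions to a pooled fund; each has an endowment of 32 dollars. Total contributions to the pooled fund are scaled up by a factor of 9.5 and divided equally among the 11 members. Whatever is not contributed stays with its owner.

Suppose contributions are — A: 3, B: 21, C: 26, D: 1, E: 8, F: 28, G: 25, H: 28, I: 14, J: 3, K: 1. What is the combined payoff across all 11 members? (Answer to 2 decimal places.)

1695.00 dollars

Total contributed: 3 + 21 + 26 + 1 + 8 + 28 + 25 + 28 + 14 + 3 + 1 = 158; total kept: 11 × 32 − 158 = 194.
The pooled fund pays out 9.5 × 158 = 1501.00 in aggregate.
Group total = 194 + 1501.00 = 1695.00.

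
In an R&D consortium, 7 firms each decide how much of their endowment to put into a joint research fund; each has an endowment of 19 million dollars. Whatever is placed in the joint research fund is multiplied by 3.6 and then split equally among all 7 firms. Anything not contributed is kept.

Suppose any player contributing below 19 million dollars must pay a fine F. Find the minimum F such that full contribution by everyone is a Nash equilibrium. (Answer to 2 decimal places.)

Given the others contribute fully, the best deviation is to contribute 0 (any partial contribution still incurs the fine and gives up units whose private return 0.5143 is below 1).
Deviating from 19 to 0 saves 19 million dollars but forfeits the deviator's share of the drop in the joint research fund: 3.6/7 × 19 = 9.77.
So the deviation gain is 19 − 9.77 = 9.23, and the fine must be at least 9.23 million dollars to wipe it out.

9.23 million dollars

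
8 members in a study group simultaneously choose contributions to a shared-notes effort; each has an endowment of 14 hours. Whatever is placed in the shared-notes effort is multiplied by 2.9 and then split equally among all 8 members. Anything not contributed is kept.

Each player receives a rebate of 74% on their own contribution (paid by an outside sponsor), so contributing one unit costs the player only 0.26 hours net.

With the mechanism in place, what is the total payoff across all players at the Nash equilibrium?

With the mechanism, a contributed unit returns (2.9/8) / 0.26 = 1.3942 per unit of net cost to the contributor — now above 1 — so contributing fully is weakly dominant for every player.
At the Nash equilibrium everyone contributes 14. Group total payoff = 8 × (14 × 0.74 + 2.9 × 14) = 407.68.

407.68 hours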